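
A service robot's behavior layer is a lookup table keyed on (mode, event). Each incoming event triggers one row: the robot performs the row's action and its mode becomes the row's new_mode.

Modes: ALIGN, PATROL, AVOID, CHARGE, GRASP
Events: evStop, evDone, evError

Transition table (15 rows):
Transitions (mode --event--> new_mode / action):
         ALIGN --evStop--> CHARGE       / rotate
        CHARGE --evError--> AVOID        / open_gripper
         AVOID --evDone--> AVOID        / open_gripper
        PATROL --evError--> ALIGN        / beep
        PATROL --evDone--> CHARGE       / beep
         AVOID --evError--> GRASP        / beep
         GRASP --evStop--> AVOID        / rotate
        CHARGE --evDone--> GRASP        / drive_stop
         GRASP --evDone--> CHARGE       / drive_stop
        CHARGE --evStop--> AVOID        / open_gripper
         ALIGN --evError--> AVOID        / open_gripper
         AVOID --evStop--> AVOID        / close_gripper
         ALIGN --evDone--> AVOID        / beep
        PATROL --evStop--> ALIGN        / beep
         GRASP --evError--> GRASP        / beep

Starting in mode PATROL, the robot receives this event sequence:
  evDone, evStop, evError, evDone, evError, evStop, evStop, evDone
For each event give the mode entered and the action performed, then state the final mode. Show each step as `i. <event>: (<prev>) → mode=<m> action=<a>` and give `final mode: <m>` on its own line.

final mode: AVOID

1. evDone: (PATROL) → mode=CHARGE action=beep
2. evStop: (CHARGE) → mode=AVOID action=open_gripper
3. evError: (AVOID) → mode=GRASP action=beep
4. evDone: (GRASP) → mode=CHARGE action=drive_stop
5. evError: (CHARGE) → mode=AVOID action=open_gripper
6. evStop: (AVOID) → mode=AVOID action=close_gripper
7. evStop: (AVOID) → mode=AVOID action=close_gripper
8. evDone: (AVOID) → mode=AVOID action=open_gripper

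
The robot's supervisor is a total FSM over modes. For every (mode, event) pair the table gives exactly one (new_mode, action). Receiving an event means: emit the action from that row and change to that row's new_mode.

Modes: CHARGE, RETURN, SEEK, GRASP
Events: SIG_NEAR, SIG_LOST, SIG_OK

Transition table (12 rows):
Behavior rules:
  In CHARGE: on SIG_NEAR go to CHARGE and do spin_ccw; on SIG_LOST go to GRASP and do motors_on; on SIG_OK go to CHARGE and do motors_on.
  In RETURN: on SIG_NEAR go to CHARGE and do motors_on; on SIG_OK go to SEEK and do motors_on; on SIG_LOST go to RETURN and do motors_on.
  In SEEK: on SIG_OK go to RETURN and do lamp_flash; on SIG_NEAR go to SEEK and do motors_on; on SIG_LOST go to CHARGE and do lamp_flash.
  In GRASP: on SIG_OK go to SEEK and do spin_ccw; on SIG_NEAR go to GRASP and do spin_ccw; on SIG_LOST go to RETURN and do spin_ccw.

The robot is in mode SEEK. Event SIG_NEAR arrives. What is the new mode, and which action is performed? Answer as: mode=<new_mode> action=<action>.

mode=SEEK action=motors_on

current mode = SEEK; filter table to that mode:
  (SEEK, SIG_OK) → (RETURN, lamp_flash)
  (SEEK, SIG_NEAR) → (SEEK, motors_on)  ← event matches
  (SEEK, SIG_LOST) → (CHARGE, lamp_flash)
event = SIG_NEAR selects (SEEK, motors_on)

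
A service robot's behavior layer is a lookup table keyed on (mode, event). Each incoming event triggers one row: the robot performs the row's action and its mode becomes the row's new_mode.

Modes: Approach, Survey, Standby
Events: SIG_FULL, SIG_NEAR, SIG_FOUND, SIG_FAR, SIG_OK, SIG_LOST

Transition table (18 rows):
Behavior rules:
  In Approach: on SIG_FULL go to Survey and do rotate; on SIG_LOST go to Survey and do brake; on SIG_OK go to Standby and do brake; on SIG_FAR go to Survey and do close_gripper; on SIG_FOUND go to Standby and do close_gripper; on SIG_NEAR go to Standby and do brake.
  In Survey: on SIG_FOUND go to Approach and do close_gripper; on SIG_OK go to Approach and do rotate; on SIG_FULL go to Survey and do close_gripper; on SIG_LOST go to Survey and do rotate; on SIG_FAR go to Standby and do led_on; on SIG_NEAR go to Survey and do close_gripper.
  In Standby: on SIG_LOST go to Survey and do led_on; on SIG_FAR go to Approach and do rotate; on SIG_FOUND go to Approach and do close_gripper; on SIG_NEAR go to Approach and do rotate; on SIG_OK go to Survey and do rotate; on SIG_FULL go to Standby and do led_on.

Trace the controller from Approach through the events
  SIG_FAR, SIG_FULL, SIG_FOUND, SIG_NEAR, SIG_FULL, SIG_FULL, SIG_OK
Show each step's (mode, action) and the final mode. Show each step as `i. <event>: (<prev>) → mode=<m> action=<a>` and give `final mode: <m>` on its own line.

1. SIG_FAR: (Approach) → mode=Survey action=close_gripper
2. SIG_FULL: (Survey) → mode=Survey action=close_gripper
3. SIG_FOUND: (Survey) → mode=Approach action=close_gripper
4. SIG_NEAR: (Approach) → mode=Standby action=brake
5. SIG_FULL: (Standby) → mode=Standby action=led_on
6. SIG_FULL: (Standby) → mode=Standby action=led_on
7. SIG_OK: (Standby) → mode=Survey action=rotate

final mode: Survey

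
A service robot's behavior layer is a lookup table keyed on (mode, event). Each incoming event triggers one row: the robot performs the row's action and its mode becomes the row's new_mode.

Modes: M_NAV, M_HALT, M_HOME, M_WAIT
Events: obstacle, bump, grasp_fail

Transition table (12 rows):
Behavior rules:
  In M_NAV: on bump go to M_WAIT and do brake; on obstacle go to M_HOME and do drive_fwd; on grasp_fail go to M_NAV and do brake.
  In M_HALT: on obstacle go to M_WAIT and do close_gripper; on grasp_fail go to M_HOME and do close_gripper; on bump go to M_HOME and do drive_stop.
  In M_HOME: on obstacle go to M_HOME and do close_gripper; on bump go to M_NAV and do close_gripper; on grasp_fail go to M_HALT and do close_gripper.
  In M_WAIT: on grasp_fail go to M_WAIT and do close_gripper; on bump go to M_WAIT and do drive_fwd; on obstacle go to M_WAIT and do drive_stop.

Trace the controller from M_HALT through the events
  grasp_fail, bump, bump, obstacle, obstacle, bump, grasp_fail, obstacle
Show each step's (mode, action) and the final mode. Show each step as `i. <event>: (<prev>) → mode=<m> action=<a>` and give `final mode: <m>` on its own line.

1. grasp_fail: (M_HALT) → mode=M_HOME action=close_gripper
2. bump: (M_HOME) → mode=M_NAV action=close_gripper
3. bump: (M_NAV) → mode=M_WAIT action=brake
4. obstacle: (M_WAIT) → mode=M_WAIT action=drive_stop
5. obstacle: (M_WAIT) → mode=M_WAIT action=drive_stop
6. bump: (M_WAIT) → mode=M_WAIT action=drive_fwd
7. grasp_fail: (M_WAIT) → mode=M_WAIT action=close_gripper
8. obstacle: (M_WAIT) → mode=M_WAIT action=drive_stop

final mode: M_WAIT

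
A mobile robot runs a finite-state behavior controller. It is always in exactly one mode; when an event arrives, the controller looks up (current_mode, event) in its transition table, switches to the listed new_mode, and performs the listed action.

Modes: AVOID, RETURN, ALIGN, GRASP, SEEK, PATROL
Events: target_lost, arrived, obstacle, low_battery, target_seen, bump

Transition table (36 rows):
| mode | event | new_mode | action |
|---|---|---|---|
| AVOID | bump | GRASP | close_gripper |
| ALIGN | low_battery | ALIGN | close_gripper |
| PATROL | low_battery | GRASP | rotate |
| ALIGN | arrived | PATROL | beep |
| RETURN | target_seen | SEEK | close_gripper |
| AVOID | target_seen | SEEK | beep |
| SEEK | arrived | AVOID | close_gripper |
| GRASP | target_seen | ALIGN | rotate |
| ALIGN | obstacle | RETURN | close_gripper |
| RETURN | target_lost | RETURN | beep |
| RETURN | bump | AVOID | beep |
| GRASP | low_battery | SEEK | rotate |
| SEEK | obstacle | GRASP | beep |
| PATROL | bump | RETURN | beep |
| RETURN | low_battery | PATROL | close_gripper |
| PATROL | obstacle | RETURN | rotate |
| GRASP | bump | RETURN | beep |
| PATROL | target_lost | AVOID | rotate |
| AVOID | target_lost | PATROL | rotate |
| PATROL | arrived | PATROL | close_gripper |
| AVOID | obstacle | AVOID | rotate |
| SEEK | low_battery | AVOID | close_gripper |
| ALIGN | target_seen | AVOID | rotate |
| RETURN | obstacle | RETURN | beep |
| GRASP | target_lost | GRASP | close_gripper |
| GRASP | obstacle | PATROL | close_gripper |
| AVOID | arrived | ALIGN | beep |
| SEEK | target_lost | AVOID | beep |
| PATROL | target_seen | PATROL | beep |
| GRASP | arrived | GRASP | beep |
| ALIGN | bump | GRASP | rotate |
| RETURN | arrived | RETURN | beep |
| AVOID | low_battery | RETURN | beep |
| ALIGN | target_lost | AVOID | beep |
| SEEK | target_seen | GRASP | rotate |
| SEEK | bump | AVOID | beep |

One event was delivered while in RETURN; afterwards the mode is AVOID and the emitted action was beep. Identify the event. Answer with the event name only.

bump

try target_lost: (RETURN, target_lost) → (RETURN, beep)
try arrived: (RETURN, arrived) → (RETURN, beep)
try obstacle: (RETURN, obstacle) → (RETURN, beep)
try low_battery: (RETURN, low_battery) → (PATROL, close_gripper)
try target_seen: (RETURN, target_seen) → (SEEK, close_gripper)
try bump: (RETURN, bump) → (AVOID, beep)  ← matches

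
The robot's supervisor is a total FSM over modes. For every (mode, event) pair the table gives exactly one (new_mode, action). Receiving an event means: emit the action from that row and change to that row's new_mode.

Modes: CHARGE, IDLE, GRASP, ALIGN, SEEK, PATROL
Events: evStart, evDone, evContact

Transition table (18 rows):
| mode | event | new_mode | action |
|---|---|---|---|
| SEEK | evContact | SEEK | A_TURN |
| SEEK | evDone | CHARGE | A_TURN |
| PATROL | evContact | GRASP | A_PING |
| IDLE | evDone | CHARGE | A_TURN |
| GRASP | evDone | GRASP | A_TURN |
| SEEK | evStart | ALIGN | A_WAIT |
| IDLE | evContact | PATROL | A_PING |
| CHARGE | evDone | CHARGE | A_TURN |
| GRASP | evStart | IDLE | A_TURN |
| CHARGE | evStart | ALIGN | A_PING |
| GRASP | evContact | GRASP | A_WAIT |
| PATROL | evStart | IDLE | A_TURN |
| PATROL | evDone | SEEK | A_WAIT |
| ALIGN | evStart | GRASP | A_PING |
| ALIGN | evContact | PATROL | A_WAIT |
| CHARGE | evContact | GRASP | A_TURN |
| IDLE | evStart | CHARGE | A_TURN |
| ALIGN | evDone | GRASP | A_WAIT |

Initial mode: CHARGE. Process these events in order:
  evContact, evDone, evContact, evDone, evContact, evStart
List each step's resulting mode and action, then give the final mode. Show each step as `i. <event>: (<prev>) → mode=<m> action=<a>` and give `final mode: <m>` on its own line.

1. evContact: (CHARGE) → mode=GRASP action=A_TURN
2. evDone: (GRASP) → mode=GRASP action=A_TURN
3. evContact: (GRASP) → mode=GRASP action=A_WAIT
4. evDone: (GRASP) → mode=GRASP action=A_TURN
5. evContact: (GRASP) → mode=GRASP action=A_WAIT
6. evStart: (GRASP) → mode=IDLE action=A_TURN

final mode: IDLE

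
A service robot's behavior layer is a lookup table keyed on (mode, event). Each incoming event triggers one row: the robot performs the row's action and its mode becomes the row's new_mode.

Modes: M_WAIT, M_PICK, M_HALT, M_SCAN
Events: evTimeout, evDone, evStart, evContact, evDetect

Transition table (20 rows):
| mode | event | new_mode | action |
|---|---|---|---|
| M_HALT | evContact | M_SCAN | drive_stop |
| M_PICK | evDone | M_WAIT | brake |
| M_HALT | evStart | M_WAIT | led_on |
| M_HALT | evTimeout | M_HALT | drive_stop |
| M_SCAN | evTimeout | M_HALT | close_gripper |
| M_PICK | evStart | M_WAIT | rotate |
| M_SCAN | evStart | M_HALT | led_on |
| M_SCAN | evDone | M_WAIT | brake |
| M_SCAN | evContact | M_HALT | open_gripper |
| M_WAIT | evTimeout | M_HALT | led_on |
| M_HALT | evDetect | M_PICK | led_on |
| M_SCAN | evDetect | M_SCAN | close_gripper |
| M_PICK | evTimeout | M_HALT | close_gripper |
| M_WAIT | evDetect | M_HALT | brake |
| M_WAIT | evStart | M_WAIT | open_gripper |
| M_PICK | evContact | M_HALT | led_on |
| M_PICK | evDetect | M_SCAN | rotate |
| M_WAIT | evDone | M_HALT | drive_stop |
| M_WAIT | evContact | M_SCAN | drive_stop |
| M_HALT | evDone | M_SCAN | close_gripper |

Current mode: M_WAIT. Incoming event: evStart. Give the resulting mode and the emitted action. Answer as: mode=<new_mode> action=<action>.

current mode = M_WAIT; filter table to that mode:
  (M_WAIT, evTimeout) → (M_HALT, led_on)
  (M_WAIT, evDetect) → (M_HALT, brake)
  (M_WAIT, evStart) → (M_WAIT, open_gripper)  ← event matches
  (M_WAIT, evDone) → (M_HALT, drive_stop)
  (M_WAIT, evContact) → (M_SCAN, drive_stop)
event = evStart selects (M_WAIT, open_gripper)

mode=M_WAIT action=open_gripper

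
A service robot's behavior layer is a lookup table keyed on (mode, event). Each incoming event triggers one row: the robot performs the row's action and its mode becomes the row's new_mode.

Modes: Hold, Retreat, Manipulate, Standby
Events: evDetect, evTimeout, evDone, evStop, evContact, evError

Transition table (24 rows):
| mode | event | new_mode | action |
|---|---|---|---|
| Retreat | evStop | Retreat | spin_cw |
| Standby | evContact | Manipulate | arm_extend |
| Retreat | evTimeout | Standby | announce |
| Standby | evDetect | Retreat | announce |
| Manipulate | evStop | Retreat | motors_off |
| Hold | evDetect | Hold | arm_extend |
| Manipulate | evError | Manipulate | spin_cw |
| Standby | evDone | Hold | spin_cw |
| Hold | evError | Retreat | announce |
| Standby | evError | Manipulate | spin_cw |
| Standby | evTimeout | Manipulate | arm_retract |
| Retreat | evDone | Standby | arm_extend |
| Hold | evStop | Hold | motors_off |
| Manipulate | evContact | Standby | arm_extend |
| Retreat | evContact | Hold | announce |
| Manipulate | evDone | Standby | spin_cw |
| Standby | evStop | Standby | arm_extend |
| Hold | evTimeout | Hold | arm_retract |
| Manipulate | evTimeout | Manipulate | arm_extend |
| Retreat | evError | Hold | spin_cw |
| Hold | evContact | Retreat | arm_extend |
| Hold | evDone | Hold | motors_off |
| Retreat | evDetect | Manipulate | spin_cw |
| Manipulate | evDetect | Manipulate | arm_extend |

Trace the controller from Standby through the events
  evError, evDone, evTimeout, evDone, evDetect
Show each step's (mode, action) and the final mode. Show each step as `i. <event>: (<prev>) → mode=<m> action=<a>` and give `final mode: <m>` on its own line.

final mode: Retreat

1. evError: (Standby) → mode=Manipulate action=spin_cw
2. evDone: (Manipulate) → mode=Standby action=spin_cw
3. evTimeout: (Standby) → mode=Manipulate action=arm_retract
4. evDone: (Manipulate) → mode=Standby action=spin_cw
5. evDetect: (Standby) → mode=Retreat action=announce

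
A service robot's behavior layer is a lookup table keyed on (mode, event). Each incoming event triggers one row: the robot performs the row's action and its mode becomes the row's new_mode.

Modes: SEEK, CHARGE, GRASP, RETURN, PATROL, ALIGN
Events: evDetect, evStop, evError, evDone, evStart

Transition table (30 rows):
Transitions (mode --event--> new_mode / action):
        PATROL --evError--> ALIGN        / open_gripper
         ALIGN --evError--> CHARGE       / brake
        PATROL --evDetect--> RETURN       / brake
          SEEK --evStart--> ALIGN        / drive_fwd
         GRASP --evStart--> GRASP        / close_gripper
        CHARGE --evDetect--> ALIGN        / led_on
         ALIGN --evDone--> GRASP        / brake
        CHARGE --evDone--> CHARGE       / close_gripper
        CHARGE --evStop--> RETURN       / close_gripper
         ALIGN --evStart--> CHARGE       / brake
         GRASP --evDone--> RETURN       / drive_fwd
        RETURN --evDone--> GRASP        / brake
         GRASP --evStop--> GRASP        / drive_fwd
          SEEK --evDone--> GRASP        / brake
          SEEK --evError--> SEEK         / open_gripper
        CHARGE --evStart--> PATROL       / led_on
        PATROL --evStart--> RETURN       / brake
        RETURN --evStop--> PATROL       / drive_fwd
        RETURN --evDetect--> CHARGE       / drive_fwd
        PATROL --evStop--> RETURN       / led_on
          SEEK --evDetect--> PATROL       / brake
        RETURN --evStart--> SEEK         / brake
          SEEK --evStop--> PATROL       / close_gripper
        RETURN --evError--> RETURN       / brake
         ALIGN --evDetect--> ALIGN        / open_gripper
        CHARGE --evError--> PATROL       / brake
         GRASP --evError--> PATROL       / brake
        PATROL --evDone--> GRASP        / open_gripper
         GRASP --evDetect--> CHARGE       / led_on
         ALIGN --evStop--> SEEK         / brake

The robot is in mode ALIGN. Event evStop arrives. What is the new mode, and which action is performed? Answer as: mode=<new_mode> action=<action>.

current mode = ALIGN; filter table to that mode:
  (ALIGN, evError) → (CHARGE, brake)
  (ALIGN, evDone) → (GRASP, brake)
  (ALIGN, evStart) → (CHARGE, brake)
  (ALIGN, evDetect) → (ALIGN, open_gripper)
  (ALIGN, evStop) → (SEEK, brake)  ← event matches
event = evStop selects (SEEK, brake)

mode=SEEK action=brake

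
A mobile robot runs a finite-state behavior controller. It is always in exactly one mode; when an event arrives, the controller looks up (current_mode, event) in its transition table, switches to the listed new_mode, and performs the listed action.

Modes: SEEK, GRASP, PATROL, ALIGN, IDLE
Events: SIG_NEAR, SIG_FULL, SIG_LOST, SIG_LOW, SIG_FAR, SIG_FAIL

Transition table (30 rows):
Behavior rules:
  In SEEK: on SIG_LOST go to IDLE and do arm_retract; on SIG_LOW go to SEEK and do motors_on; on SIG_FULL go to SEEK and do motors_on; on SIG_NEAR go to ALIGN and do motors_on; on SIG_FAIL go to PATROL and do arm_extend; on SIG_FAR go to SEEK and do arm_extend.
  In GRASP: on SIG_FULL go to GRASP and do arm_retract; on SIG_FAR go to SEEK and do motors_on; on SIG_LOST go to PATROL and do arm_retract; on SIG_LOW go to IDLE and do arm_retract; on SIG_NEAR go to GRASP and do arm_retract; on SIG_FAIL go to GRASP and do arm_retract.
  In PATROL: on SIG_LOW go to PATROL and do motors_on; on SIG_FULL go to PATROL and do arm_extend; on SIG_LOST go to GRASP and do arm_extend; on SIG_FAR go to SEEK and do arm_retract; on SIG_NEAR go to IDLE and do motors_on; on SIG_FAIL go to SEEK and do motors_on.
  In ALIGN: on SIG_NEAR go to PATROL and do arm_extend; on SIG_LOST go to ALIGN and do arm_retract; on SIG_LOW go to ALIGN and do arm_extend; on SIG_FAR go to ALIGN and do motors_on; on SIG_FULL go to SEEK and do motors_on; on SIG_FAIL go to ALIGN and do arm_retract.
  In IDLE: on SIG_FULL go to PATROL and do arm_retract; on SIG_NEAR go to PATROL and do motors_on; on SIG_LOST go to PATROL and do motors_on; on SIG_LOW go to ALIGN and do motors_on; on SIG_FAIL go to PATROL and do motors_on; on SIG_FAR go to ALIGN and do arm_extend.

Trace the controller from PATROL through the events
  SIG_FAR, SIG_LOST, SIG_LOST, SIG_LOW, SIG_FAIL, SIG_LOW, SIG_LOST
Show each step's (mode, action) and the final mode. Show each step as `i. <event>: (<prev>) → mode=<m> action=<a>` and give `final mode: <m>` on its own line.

final mode: IDLE

1. SIG_FAR: (PATROL) → mode=SEEK action=arm_retract
2. SIG_LOST: (SEEK) → mode=IDLE action=arm_retract
3. SIG_LOST: (IDLE) → mode=PATROL action=motors_on
4. SIG_LOW: (PATROL) → mode=PATROL action=motors_on
5. SIG_FAIL: (PATROL) → mode=SEEK action=motors_on
6. SIG_LOW: (SEEK) → mode=SEEK action=motors_on
7. SIG_LOST: (SEEK) → mode=IDLE action=arm_retract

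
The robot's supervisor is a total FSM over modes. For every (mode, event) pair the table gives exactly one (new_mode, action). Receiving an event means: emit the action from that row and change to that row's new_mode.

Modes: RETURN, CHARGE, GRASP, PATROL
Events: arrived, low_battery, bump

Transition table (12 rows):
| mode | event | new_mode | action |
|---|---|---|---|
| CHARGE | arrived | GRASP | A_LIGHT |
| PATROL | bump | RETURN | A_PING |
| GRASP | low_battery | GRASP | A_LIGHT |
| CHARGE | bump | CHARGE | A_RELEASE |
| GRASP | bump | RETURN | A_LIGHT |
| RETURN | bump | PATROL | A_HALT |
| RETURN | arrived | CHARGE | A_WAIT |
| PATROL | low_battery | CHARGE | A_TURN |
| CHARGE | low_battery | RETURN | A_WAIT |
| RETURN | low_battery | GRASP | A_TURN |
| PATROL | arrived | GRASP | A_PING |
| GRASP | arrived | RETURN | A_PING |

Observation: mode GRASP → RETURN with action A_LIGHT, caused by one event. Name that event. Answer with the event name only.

try arrived: (GRASP, arrived) → (RETURN, A_PING)
try low_battery: (GRASP, low_battery) → (GRASP, A_LIGHT)
try bump: (GRASP, bump) → (RETURN, A_LIGHT)  ← matches

bump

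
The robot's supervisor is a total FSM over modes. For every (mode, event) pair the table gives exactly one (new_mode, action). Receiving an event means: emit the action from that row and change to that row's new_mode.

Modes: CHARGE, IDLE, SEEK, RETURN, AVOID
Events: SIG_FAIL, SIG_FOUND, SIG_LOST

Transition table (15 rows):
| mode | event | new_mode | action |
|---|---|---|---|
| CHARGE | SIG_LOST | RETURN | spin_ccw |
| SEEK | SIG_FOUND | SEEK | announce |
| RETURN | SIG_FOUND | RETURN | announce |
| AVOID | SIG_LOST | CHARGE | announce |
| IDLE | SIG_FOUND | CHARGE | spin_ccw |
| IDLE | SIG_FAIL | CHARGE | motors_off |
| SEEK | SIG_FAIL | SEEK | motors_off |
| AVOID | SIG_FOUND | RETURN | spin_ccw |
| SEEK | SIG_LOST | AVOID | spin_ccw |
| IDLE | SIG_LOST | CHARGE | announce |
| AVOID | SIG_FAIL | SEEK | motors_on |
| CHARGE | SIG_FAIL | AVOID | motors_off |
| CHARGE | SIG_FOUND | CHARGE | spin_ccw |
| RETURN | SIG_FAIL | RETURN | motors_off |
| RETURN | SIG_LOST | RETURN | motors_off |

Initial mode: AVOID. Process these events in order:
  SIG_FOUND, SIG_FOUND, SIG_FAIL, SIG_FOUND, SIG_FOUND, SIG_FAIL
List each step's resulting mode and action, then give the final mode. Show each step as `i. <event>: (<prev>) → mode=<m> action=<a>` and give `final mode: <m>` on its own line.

1. SIG_FOUND: (AVOID) → mode=RETURN action=spin_ccw
2. SIG_FOUND: (RETURN) → mode=RETURN action=announce
3. SIG_FAIL: (RETURN) → mode=RETURN action=motors_off
4. SIG_FOUND: (RETURN) → mode=RETURN action=announce
5. SIG_FOUND: (RETURN) → mode=RETURN action=announce
6. SIG_FAIL: (RETURN) → mode=RETURN action=motors_off

final mode: RETURN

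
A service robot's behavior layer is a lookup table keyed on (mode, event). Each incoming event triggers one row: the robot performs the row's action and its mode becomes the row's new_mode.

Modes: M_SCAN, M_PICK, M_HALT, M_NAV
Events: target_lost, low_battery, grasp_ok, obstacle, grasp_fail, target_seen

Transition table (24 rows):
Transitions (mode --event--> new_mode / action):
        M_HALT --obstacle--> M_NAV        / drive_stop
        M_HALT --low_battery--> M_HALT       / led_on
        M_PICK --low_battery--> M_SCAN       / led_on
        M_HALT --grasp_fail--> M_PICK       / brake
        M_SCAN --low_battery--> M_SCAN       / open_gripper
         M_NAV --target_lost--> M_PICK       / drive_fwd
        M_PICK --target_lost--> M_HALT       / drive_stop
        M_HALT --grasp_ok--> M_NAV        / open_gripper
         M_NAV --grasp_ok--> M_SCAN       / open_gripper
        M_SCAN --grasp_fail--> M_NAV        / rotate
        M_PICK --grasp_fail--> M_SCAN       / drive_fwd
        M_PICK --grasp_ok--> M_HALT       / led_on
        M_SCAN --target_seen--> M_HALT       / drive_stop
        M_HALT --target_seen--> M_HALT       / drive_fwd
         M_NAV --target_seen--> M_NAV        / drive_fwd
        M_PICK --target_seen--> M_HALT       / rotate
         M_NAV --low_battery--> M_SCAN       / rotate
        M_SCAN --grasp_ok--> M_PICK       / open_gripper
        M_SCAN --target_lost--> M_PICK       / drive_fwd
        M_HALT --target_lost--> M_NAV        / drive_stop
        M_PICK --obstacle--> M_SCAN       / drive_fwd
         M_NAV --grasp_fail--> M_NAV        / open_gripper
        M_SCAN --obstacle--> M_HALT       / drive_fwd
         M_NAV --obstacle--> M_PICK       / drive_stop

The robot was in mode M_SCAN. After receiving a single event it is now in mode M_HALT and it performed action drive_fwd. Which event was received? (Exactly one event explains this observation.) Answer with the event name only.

try target_lost: (M_SCAN, target_lost) → (M_PICK, drive_fwd)
try low_battery: (M_SCAN, low_battery) → (M_SCAN, open_gripper)
try grasp_ok: (M_SCAN, grasp_ok) → (M_PICK, open_gripper)
try obstacle: (M_SCAN, obstacle) → (M_HALT, drive_fwd)  ← matches
try grasp_fail: (M_SCAN, grasp_fail) → (M_NAV, rotate)
try target_seen: (M_SCAN, target_seen) → (M_HALT, drive_stop)

obstacle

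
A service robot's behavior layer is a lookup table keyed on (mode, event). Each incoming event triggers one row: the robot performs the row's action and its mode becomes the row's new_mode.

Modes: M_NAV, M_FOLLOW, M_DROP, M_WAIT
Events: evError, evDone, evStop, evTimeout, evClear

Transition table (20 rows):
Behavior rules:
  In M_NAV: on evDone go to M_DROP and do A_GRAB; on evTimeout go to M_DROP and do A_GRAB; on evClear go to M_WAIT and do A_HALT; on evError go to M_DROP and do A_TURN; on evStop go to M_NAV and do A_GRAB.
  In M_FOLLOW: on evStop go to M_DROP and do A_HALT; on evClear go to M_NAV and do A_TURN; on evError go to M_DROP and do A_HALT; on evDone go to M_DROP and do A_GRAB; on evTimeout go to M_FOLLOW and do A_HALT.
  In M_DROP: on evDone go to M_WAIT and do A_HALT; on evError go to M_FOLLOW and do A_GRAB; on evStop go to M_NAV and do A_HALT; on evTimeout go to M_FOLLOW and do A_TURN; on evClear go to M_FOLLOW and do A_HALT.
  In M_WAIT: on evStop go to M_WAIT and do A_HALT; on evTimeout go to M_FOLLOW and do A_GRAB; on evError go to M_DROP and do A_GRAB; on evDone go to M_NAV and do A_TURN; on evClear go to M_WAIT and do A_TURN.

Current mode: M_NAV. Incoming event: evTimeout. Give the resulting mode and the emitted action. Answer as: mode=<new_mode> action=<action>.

mode=M_DROP action=A_GRAB

current mode = M_NAV; filter table to that mode:
  (M_NAV, evDone) → (M_DROP, A_GRAB)
  (M_NAV, evTimeout) → (M_DROP, A_GRAB)  ← event matches
  (M_NAV, evClear) → (M_WAIT, A_HALT)
  (M_NAV, evError) → (M_DROP, A_TURN)
  (M_NAV, evStop) → (M_NAV, A_GRAB)
event = evTimeout selects (M_DROP, A_GRAB)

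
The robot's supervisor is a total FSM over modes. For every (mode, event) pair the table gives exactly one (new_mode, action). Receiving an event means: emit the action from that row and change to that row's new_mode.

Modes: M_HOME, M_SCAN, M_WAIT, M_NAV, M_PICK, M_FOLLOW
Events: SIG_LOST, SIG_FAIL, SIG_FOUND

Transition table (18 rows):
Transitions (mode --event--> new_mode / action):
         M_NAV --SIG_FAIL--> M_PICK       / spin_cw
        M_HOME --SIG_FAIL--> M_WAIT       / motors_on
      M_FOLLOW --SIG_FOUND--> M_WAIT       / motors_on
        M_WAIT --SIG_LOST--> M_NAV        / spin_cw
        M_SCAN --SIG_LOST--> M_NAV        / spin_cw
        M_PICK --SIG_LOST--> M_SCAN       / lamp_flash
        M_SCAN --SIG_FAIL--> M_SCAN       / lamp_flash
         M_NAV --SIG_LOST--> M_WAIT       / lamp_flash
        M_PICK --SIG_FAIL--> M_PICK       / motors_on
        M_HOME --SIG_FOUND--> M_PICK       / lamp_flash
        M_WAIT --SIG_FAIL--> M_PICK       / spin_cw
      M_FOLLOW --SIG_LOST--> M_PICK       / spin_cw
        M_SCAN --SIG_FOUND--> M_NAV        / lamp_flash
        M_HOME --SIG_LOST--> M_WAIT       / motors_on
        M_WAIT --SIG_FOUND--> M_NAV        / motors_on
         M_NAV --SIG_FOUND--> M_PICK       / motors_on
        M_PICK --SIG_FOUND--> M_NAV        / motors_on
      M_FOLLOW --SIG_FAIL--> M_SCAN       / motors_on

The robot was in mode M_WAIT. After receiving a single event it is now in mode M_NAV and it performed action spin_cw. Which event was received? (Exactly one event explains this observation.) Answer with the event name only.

SIG_LOST

try SIG_LOST: (M_WAIT, SIG_LOST) → (M_NAV, spin_cw)  ← matches
try SIG_FAIL: (M_WAIT, SIG_FAIL) → (M_PICK, spin_cw)
try SIG_FOUND: (M_WAIT, SIG_FOUND) → (M_NAV, motors_on)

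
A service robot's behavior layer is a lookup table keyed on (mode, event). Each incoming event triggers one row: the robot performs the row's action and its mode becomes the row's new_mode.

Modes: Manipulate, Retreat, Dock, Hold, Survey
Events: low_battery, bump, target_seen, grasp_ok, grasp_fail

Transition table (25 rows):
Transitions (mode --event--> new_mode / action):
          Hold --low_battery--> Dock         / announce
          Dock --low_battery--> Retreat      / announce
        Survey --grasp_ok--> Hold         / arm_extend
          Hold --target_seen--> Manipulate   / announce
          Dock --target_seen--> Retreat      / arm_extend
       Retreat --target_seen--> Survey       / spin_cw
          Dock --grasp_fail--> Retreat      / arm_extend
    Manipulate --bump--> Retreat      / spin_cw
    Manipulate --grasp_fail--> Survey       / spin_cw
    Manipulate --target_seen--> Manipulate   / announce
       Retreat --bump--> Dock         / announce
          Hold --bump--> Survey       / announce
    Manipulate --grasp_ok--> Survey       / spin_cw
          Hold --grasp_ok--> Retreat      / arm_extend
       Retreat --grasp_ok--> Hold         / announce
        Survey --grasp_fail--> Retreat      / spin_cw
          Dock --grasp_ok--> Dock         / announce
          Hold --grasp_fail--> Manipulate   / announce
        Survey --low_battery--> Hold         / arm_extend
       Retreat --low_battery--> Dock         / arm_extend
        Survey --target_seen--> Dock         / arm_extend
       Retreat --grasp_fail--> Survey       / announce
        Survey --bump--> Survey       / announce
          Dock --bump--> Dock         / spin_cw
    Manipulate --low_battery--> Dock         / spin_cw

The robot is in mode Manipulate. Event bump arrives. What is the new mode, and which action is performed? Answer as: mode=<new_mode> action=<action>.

mode=Retreat action=spin_cw

current mode = Manipulate; filter table to that mode:
  (Manipulate, bump) → (Retreat, spin_cw)  ← event matches
  (Manipulate, grasp_fail) → (Survey, spin_cw)
  (Manipulate, target_seen) → (Manipulate, announce)
  (Manipulate, grasp_ok) → (Survey, spin_cw)
  (Manipulate, low_battery) → (Dock, spin_cw)
event = bump selects (Retreat, spin_cw)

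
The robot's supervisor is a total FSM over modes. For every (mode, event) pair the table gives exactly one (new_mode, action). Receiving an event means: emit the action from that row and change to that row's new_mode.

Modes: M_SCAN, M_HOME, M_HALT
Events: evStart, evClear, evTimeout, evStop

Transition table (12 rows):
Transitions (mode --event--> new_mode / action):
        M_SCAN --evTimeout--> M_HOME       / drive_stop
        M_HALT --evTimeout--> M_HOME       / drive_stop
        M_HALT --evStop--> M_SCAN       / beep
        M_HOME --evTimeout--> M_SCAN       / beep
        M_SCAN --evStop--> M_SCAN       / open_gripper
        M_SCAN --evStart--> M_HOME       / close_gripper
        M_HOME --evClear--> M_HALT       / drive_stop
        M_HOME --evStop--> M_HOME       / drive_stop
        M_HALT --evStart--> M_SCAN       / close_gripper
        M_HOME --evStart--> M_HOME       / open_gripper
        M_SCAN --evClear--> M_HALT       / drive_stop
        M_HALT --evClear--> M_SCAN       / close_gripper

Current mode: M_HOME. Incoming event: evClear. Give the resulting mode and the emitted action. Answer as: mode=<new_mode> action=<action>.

mode=M_HALT action=drive_stop

current mode = M_HOME; filter table to that mode:
  (M_HOME, evTimeout) → (M_SCAN, beep)
  (M_HOME, evClear) → (M_HALT, drive_stop)  ← event matches
  (M_HOME, evStop) → (M_HOME, drive_stop)
  (M_HOME, evStart) → (M_HOME, open_gripper)
event = evClear selects (M_HALT, drive_stop)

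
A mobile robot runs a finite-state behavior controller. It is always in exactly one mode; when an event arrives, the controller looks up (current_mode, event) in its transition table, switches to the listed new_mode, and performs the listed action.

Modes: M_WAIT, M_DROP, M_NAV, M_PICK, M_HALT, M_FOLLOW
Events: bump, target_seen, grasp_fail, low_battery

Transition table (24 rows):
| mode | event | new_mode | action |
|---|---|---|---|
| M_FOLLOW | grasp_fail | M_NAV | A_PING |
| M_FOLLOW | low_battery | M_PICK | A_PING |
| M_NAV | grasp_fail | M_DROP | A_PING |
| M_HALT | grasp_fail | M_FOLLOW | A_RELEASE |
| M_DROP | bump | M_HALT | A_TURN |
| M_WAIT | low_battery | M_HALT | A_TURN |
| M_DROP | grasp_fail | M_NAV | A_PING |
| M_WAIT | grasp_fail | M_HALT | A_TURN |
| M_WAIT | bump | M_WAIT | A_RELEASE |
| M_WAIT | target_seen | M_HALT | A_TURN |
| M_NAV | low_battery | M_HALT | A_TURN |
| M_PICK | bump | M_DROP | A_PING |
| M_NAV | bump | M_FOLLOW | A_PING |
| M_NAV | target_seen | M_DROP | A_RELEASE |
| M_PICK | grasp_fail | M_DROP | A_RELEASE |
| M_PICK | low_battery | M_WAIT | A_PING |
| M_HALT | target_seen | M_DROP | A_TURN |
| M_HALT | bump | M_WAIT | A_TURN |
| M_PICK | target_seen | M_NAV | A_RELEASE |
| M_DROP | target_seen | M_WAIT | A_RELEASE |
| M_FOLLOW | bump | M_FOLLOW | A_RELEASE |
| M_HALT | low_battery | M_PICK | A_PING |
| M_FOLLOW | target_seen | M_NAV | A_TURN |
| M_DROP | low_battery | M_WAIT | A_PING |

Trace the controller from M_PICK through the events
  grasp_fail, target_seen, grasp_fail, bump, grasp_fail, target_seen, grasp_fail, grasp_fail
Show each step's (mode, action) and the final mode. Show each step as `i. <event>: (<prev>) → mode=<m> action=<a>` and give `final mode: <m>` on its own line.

1. grasp_fail: (M_PICK) → mode=M_DROP action=A_RELEASE
2. target_seen: (M_DROP) → mode=M_WAIT action=A_RELEASE
3. grasp_fail: (M_WAIT) → mode=M_HALT action=A_TURN
4. bump: (M_HALT) → mode=M_WAIT action=A_TURN
5. grasp_fail: (M_WAIT) → mode=M_HALT action=A_TURN
6. target_seen: (M_HALT) → mode=M_DROP action=A_TURN
7. grasp_fail: (M_DROP) → mode=M_NAV action=A_PING
8. grasp_fail: (M_NAV) → mode=M_DROP action=A_PING

final mode: M_DROP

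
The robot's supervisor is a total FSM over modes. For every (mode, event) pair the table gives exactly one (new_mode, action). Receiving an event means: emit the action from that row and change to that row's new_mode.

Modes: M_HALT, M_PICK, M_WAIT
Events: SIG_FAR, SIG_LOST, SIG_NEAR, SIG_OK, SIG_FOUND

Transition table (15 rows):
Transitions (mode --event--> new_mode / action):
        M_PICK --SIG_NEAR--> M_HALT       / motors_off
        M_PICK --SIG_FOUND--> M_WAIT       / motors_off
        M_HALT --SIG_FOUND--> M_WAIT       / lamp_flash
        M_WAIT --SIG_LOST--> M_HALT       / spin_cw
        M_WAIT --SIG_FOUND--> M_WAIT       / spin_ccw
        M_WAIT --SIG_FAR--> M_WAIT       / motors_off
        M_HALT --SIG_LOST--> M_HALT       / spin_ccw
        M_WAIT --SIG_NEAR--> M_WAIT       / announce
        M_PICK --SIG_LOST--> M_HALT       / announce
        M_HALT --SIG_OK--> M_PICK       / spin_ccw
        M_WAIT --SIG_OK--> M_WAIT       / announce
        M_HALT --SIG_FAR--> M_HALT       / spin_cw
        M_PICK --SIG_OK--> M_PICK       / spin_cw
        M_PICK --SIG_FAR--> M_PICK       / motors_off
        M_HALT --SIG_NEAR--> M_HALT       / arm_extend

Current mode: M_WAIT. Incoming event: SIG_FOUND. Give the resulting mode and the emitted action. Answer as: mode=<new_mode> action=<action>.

mode=M_WAIT action=spin_ccw

current mode = M_WAIT; filter table to that mode:
  (M_WAIT, SIG_LOST) → (M_HALT, spin_cw)
  (M_WAIT, SIG_FOUND) → (M_WAIT, spin_ccw)  ← event matches
  (M_WAIT, SIG_FAR) → (M_WAIT, motors_off)
  (M_WAIT, SIG_NEAR) → (M_WAIT, announce)
  (M_WAIT, SIG_OK) → (M_WAIT, announce)
event = SIG_FOUND selects (M_WAIT, spin_ccw)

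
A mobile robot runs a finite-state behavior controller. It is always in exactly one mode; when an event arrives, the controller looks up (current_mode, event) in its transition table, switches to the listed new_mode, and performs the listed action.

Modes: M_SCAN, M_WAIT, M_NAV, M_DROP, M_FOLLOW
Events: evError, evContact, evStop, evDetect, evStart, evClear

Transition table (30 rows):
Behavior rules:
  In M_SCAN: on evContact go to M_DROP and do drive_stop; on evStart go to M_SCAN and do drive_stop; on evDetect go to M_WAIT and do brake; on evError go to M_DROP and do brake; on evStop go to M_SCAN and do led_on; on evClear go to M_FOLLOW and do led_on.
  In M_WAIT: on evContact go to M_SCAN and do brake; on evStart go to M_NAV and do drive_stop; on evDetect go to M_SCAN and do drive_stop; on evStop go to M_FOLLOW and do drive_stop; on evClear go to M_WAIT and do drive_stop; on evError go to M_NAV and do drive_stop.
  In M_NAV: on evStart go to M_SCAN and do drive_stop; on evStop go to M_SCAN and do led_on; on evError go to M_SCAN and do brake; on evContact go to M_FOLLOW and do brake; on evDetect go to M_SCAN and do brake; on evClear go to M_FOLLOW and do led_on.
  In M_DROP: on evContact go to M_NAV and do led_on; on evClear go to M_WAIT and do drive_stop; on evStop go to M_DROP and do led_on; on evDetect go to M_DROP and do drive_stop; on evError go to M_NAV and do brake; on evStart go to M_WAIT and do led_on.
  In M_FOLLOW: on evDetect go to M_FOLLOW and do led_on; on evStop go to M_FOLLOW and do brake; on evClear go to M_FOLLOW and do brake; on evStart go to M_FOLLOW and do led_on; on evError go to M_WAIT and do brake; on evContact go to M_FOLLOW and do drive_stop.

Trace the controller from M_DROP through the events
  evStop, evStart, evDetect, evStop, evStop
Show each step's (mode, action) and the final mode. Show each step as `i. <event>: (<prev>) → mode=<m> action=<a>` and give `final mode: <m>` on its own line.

final mode: M_SCAN

1. evStop: (M_DROP) → mode=M_DROP action=led_on
2. evStart: (M_DROP) → mode=M_WAIT action=led_on
3. evDetect: (M_WAIT) → mode=M_SCAN action=drive_stop
4. evStop: (M_SCAN) → mode=M_SCAN action=led_on
5. evStop: (M_SCAN) → mode=M_SCAN action=led_on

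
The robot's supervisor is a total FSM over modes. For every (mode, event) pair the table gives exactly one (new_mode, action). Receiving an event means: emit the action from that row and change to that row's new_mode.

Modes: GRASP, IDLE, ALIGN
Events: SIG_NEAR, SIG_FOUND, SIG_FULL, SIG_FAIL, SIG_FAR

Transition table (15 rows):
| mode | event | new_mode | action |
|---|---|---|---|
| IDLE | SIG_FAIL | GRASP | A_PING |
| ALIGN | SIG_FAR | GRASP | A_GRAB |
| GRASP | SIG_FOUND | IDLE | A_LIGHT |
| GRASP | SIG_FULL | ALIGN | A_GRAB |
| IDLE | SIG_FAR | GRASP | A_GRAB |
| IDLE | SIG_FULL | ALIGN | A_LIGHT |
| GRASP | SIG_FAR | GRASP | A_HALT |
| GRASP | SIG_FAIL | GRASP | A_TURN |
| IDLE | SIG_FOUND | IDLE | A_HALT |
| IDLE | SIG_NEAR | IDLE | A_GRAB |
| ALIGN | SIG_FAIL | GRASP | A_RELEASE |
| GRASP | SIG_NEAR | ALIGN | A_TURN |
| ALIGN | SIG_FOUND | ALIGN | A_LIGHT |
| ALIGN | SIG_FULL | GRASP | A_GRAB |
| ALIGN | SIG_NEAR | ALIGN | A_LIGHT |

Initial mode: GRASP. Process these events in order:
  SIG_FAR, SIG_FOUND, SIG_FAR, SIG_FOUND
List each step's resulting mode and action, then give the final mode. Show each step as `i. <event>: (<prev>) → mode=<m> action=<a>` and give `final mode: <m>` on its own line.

1. SIG_FAR: (GRASP) → mode=GRASP action=A_HALT
2. SIG_FOUND: (GRASP) → mode=IDLE action=A_LIGHT
3. SIG_FAR: (IDLE) → mode=GRASP action=A_GRAB
4. SIG_FOUND: (GRASP) → mode=IDLE action=A_LIGHT

final mode: IDLE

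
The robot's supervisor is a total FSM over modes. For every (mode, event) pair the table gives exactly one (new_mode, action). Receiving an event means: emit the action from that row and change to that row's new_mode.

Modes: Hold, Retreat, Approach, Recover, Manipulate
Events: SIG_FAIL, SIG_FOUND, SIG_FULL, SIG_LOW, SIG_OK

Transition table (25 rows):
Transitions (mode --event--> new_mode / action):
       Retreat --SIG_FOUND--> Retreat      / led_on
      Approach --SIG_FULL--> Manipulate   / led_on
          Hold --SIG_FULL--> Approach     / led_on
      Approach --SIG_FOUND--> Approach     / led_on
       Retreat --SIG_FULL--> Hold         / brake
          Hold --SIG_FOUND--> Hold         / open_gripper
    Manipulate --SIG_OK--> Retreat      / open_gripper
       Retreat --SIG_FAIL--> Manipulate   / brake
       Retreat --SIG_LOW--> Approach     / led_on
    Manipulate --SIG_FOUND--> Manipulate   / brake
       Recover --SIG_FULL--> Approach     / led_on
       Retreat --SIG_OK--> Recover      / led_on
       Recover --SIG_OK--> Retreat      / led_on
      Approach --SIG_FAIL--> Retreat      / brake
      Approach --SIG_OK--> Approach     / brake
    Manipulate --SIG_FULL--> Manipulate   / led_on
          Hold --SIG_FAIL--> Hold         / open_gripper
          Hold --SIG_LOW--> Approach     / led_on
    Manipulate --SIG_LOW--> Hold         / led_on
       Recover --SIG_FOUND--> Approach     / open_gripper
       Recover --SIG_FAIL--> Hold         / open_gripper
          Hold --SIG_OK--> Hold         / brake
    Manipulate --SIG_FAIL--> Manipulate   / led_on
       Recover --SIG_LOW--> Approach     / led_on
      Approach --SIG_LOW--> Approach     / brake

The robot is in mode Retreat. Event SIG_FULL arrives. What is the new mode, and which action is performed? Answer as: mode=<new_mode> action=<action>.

current mode = Retreat; filter table to that mode:
  (Retreat, SIG_FOUND) → (Retreat, led_on)
  (Retreat, SIG_FULL) → (Hold, brake)  ← event matches
  (Retreat, SIG_FAIL) → (Manipulate, brake)
  (Retreat, SIG_LOW) → (Approach, led_on)
  (Retreat, SIG_OK) → (Recover, led_on)
event = SIG_FULL selects (Hold, brake)

mode=Hold action=brake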